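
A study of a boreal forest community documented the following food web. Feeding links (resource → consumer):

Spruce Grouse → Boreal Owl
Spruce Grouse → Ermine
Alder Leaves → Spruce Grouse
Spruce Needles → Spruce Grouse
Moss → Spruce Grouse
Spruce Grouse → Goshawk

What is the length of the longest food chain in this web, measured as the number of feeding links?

One longest chain: Spruce Needles → Spruce Grouse → Goshawk.
It has 3 species and 2 links.

2 links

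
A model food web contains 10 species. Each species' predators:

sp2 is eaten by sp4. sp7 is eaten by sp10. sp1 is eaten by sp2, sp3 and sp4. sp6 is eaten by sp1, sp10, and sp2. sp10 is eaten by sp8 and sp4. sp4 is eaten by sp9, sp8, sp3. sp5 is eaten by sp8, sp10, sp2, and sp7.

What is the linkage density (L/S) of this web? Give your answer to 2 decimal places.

L/S = 1.70

There are L = 17 links among S = 10 species.
L/S = 17/10 = 1.7000 ≈ 1.70.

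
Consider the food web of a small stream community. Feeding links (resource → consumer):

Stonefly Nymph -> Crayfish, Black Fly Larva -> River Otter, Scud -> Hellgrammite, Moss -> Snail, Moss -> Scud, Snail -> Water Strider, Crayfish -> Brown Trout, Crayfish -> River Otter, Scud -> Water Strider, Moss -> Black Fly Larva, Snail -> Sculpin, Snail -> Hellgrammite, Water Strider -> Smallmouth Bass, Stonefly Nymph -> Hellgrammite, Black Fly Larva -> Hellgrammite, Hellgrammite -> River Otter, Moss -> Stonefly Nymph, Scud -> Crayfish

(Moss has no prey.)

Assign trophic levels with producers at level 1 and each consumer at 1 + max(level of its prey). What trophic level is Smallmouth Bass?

Moss is a producer → level 1.
Scud eats Moss → level 2.
Water Strider eats Scud (level 2); other prey at levels: Snail 2 → level 3.
Smallmouth Bass eats Water Strider → level 4.

Trophic level 4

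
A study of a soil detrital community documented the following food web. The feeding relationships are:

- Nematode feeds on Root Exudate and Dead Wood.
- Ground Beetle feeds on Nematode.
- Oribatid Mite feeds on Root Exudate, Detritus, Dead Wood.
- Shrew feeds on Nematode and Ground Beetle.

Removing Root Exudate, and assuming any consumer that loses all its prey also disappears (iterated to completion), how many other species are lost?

Remove Root Exudate.
Every predator of it retains at least one other prey: Oribatid Mite still has Dead Wood, Detritus; Nematode still has Dead Wood.
No consumer loses all prey, so no secondary extinctions occur.

0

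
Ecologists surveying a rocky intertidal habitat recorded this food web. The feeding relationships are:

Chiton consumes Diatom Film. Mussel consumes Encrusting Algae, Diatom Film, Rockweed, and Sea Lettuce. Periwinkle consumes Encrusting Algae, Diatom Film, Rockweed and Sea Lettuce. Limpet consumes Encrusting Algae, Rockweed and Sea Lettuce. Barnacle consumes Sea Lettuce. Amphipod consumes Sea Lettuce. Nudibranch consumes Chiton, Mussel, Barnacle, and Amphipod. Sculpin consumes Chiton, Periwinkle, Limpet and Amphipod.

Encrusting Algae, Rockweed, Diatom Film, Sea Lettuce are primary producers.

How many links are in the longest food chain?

One longest chain: Encrusting Algae → Periwinkle → Sculpin.
It has 3 species and 2 links.

2 links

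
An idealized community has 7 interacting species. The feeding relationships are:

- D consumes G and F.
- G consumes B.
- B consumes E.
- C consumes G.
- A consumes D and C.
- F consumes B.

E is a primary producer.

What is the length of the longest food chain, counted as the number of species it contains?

5 species

One longest chain: E → B → G → C → A.
It has 5 species and 4 links.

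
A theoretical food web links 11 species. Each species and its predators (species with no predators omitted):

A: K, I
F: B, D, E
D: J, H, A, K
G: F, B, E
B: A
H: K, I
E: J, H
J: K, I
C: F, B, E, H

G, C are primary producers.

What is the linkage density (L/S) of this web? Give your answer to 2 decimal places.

L/S = 2.09

There are L = 23 links among S = 11 species.
L/S = 23/11 = 2.0909 ≈ 2.09.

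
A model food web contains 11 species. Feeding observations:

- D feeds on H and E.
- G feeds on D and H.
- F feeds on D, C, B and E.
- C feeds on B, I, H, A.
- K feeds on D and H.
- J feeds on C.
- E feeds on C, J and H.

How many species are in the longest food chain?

6 species

One longest chain: A → C → J → E → D → K.
It has 6 species and 5 links.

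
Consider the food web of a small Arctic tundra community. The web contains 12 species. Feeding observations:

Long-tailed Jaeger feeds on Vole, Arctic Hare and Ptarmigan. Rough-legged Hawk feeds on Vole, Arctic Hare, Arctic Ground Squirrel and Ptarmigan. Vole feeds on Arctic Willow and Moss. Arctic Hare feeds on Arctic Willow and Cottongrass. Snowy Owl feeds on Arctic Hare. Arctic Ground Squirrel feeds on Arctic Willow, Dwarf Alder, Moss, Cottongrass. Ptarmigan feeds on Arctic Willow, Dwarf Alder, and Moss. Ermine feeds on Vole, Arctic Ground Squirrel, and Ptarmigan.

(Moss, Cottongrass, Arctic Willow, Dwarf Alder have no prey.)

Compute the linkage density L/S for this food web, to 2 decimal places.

There are L = 22 links among S = 12 species.
L/S = 22/12 = 1.8333 ≈ 1.83.

L/S = 1.83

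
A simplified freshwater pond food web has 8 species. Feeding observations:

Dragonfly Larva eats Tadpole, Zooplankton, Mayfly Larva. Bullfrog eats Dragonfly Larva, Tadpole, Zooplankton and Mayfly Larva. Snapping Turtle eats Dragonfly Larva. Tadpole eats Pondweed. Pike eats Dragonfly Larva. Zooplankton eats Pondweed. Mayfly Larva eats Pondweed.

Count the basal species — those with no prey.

1

Basal species (no prey listed): Pondweed.
Count: 1.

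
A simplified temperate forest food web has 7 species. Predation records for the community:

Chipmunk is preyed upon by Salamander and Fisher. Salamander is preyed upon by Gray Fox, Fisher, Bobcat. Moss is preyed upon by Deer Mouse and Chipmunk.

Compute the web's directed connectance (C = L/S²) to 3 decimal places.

C = 0.143

The web has S = 7 species and L = 7 feeding links.
C = L / S² = 7 / 49 = 0.1429 ≈ 0.143.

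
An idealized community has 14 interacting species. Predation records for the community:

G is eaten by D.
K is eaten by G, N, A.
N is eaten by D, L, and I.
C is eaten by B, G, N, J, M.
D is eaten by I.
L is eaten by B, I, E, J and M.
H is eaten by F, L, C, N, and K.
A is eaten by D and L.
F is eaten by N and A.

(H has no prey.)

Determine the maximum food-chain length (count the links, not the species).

One longest chain: H → K → A → L → E.
It has 5 species and 4 links.

4 links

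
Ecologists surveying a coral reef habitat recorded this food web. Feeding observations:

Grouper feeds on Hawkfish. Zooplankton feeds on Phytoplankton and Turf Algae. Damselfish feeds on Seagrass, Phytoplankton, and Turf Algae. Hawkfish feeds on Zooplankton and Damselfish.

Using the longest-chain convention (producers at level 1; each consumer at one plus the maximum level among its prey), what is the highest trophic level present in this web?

Producers (level 1): Turf Algae, Seagrass, Phytoplankton.
Turf Algae → Damselfish → Hawkfish → Grouper gives Grouper level 4.
No species has a prey at level 4, so no species reaches level 5.

4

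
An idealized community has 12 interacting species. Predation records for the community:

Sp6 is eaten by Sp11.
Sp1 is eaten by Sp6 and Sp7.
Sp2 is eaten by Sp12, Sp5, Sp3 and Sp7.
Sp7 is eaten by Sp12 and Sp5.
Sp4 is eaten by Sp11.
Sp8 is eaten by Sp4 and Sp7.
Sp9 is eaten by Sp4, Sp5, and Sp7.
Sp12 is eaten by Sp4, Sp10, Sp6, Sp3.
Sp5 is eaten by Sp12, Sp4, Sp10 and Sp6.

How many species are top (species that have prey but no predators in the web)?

3

Top species (has prey, but nothing eats it): Sp10, Sp3, Sp11.
Count: 3.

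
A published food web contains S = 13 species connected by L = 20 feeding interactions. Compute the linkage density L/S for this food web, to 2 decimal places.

There are L = 20 links among S = 13 species.
L/S = 20/13 = 1.5385 ≈ 1.54.

L/S = 1.54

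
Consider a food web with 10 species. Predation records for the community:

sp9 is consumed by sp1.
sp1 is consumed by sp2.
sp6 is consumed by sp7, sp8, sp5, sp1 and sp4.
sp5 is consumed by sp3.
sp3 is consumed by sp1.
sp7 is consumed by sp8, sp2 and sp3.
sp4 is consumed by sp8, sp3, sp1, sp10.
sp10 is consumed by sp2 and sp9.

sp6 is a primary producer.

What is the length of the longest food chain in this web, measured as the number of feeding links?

5 links

One longest chain: sp6 → sp4 → sp10 → sp9 → sp1 → sp2.
It has 6 species and 5 links.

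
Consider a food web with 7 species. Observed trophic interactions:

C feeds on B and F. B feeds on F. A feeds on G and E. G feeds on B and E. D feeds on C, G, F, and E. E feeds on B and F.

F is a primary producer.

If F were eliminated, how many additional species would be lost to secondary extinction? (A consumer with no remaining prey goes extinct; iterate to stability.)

6

Remove F.
Round 1: B (all prey gone) → extinct.
Round 2: E (all prey gone), C (all prey gone) → extinct.
Round 3: G (all prey gone) → extinct.
Round 4: A (all prey gone), D (all prey gone) → extinct.
No further losses. Total secondary extinctions: 6.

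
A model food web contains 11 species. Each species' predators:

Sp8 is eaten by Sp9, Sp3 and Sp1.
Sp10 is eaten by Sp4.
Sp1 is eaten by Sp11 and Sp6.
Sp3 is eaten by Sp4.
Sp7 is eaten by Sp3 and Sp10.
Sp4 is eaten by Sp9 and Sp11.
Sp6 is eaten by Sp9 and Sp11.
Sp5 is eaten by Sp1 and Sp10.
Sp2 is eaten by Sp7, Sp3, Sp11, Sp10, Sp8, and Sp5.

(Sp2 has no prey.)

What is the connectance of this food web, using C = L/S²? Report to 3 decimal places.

C = 0.174

The web has S = 11 species and L = 21 feeding links.
C = L / S² = 21 / 121 = 0.1736 ≈ 0.174.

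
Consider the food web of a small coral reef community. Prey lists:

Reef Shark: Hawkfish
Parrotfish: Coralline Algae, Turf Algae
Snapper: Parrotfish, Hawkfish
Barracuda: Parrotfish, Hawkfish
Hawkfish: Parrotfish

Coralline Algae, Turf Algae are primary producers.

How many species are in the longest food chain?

4 species

One longest chain: Coralline Algae → Parrotfish → Hawkfish → Barracuda.
It has 4 species and 3 links.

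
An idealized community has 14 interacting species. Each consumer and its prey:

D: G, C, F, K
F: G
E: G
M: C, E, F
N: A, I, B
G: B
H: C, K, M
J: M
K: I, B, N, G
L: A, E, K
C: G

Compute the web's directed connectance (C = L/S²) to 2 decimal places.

C = 0.13

The web has S = 14 species and L = 25 feeding links.
C = L / S² = 25 / 196 = 0.1276 ≈ 0.13.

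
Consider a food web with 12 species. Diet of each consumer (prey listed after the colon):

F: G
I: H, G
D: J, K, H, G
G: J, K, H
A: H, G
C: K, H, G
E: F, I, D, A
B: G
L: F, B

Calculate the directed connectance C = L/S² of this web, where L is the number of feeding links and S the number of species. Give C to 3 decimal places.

The web has S = 12 species and L = 22 feeding links.
C = L / S² = 22 / 144 = 0.1528 ≈ 0.153.

C = 0.153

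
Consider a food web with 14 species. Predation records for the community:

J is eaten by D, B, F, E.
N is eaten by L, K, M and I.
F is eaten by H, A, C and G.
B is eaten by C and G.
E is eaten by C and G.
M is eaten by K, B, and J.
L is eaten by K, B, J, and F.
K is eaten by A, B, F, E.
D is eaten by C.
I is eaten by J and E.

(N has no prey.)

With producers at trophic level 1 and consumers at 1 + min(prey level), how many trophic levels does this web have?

Producers (level 1): N.
Following each consumer down to its lowest-level prey: N → L → F → C (levels 1 through 4).
All prey of C (F 3, E 3, B 3, D 4) are at level 3 or above, so C is at level 1 + 3 = 4.
Every consumer has at least one prey at level 3 or below, so none exceeds level 4.

4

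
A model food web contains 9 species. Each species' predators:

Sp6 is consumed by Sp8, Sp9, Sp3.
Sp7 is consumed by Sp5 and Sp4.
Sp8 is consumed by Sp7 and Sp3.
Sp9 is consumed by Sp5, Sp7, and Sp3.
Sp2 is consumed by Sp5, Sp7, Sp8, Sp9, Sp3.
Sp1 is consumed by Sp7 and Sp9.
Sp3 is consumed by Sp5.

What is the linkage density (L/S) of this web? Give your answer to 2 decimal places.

There are L = 18 links among S = 9 species.
L/S = 18/9 = 2.0000 ≈ 2.00.

L/S = 2.00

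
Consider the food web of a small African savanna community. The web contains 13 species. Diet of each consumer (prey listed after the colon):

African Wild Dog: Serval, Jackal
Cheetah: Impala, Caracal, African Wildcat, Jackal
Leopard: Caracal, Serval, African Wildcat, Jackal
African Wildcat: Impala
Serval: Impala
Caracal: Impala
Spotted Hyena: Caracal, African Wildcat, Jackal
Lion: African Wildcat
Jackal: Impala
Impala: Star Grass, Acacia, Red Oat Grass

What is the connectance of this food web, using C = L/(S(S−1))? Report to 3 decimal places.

C = 0.135

The web has S = 13 species and L = 21 feeding links.
C = L / (S(S−1)) = 21 / 156 = 0.1346 ≈ 0.135.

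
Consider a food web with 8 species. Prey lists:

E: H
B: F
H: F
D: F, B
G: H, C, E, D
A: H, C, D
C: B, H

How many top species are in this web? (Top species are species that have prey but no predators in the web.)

Top species (has prey, but nothing eats it): G, A.
Count: 2.

2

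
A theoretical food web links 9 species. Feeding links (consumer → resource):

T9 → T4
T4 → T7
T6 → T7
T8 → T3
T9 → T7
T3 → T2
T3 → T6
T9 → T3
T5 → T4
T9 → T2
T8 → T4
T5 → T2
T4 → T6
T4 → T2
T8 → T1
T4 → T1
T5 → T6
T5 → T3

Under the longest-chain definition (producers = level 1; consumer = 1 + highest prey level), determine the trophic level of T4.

Trophic level 3

T7 is a producer → level 1.
T6 eats T7 → level 2.
T4 eats T6 (level 2); other prey at levels: T7 1, T1 1, T2 1 → level 3.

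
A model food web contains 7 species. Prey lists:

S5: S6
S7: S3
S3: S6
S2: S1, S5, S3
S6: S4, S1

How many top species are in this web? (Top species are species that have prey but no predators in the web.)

Top species (has prey, but nothing eats it): S2, S7.
Count: 2.

2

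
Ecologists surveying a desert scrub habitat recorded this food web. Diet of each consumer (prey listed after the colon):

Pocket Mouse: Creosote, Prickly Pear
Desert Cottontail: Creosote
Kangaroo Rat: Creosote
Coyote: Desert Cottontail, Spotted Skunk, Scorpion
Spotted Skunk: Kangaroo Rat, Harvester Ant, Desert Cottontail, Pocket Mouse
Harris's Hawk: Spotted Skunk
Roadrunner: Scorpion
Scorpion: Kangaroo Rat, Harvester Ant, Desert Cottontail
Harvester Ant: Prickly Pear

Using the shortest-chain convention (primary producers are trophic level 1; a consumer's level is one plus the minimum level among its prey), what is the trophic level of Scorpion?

Creosote is a producer → level 1.
Kangaroo Rat eats Creosote → level 2.
Scorpion eats Kangaroo Rat → level 3.
No prey of Scorpion is below level 2, so 3 is the minimum.

Trophic level 3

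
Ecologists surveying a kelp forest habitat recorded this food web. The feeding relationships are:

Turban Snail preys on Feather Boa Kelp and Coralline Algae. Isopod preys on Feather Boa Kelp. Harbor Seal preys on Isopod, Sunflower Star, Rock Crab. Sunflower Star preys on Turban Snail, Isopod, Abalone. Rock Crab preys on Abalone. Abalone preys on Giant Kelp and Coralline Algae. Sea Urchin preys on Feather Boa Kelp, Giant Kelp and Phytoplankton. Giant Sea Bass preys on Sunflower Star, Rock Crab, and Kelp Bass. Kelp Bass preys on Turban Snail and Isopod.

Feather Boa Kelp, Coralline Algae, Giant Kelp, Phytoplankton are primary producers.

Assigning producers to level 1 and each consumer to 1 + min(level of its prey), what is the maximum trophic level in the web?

4

Producers (level 1): Feather Boa Kelp, Coralline Algae, Giant Kelp, Phytoplankton.
Following each consumer down to its lowest-level prey: Coralline Algae → Abalone → Rock Crab → Giant Sea Bass (levels 1 through 4).
All prey of Giant Sea Bass (Rock Crab 3, Kelp Bass 3, Sunflower Star 3) are at level 3 or above, so Giant Sea Bass is at level 1 + 3 = 4.
Every consumer has at least one prey at level 3 or below, so none exceeds level 4.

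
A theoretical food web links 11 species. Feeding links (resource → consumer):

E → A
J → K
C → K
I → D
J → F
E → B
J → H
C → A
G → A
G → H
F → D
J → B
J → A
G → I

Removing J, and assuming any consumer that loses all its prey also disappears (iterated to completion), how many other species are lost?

Remove J.
Round 1: F (all prey gone) → extinct.
No further losses. Total secondary extinctions: 1.

1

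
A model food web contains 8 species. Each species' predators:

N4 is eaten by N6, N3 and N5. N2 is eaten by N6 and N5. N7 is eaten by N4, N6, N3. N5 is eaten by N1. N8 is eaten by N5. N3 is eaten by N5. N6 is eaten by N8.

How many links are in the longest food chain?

One longest chain: N7 → N4 → N6 → N8 → N5 → N1.
It has 6 species and 5 links.

5 links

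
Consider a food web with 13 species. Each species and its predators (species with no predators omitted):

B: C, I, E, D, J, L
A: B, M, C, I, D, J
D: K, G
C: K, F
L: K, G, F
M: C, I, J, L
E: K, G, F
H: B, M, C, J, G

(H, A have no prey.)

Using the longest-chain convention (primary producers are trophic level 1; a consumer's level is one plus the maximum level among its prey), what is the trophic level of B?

Trophic level 2

H is a producer → level 1.
B eats H (level 1); other prey at levels: A 1 → level 2.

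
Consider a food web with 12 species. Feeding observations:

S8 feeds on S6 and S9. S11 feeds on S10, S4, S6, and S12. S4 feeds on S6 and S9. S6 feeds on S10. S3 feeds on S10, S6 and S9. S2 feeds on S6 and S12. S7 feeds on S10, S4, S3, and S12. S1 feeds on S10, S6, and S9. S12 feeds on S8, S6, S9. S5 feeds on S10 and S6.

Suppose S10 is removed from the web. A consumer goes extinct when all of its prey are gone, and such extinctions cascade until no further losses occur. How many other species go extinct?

2

Remove S10.
Round 1: S6 (all prey gone) → extinct.
Round 2: S5 (all prey gone) → extinct.
No further losses. Total secondary extinctions: 2.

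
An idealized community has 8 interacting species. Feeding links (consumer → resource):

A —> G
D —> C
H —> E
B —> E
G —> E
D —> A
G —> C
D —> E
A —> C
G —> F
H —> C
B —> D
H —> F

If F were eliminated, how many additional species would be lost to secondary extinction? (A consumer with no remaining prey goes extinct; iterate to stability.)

0

Remove F.
Every predator of it retains at least one other prey: G still has E, C; H still has E, C.
No consumer loses all prey, so no secondary extinctions occur.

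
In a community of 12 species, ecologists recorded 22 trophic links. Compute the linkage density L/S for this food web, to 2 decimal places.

L/S = 1.83

There are L = 22 links among S = 12 species.
L/S = 22/12 = 1.8333 ≈ 1.83.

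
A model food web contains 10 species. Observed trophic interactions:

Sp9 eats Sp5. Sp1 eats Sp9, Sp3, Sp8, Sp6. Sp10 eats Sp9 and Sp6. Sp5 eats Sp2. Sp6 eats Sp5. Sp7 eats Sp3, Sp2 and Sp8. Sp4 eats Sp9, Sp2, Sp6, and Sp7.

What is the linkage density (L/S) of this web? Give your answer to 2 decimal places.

L/S = 1.60

There are L = 16 links among S = 10 species.
L/S = 16/10 = 1.6000 ≈ 1.60.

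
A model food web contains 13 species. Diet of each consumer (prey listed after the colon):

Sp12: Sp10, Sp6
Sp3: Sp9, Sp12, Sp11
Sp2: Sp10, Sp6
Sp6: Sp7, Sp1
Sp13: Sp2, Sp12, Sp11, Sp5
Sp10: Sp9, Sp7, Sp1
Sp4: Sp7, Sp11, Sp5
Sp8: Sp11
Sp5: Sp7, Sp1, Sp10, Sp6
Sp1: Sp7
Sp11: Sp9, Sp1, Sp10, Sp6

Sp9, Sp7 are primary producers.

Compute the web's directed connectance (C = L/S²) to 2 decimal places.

The web has S = 13 species and L = 29 feeding links.
C = L / S² = 29 / 169 = 0.1716 ≈ 0.17.

C = 0.17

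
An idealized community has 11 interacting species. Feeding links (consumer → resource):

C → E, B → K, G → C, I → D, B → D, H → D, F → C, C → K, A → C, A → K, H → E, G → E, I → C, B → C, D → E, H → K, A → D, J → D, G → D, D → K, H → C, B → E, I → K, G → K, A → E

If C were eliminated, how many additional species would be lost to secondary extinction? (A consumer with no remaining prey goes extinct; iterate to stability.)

1

Remove C.
Round 1: F (all prey gone) → extinct.
No further losses. Total secondary extinctions: 1.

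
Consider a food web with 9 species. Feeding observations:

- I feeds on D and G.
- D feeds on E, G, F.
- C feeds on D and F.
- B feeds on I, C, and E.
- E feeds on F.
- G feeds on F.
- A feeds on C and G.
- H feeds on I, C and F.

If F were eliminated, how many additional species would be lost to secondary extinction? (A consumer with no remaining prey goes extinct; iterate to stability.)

Remove F.
Round 1: G (all prey gone), E (all prey gone) → extinct.
Round 2: D (all prey gone) → extinct.
Round 3: I (all prey gone), C (all prey gone) → extinct.
Round 4: H (all prey gone), A (all prey gone), B (all prey gone) → extinct.
No further losses. Total secondary extinctions: 8.

8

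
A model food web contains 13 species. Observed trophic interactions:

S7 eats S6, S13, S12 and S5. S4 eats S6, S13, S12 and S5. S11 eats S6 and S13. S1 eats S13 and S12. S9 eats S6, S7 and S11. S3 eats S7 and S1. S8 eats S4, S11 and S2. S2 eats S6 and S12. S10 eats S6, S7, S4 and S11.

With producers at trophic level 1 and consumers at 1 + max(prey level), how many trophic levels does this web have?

3

Producers (level 1): S13, S6, S5, S12.
S13 → S1 → S3 gives S3 level 3.
No species has a prey at level 3, so no species reaches level 4.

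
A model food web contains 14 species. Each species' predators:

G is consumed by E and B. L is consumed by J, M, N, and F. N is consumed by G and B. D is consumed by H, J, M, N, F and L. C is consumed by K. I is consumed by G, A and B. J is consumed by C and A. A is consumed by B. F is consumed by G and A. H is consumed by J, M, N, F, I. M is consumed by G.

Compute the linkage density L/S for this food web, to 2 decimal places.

There are L = 29 links among S = 14 species.
L/S = 29/14 = 2.0714 ≈ 2.07.

L/S = 2.07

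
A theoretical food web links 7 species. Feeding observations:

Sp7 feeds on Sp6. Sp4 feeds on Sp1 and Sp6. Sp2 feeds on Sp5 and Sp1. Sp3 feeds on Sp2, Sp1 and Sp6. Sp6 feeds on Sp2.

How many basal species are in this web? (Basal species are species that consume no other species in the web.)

2

Basal species (no prey listed): Sp5, Sp1.
Count: 2.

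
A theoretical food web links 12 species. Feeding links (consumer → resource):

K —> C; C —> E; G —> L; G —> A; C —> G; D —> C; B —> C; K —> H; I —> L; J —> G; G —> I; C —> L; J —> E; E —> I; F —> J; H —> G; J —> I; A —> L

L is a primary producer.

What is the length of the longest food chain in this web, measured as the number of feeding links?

One longest chain: L → I → E → J → F.
It has 5 species and 4 links.

4 links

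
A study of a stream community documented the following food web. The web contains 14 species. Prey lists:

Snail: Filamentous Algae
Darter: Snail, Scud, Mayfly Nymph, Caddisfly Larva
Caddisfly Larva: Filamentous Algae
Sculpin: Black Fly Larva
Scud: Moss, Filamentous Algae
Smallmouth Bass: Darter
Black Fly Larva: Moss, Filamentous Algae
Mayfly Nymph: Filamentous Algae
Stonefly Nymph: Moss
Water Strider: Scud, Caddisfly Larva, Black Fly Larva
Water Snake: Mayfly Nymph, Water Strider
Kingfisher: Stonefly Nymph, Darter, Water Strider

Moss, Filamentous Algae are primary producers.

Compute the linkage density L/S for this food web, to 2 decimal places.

L/S = 1.57

There are L = 22 links among S = 14 species.
L/S = 22/14 = 1.5714 ≈ 1.57.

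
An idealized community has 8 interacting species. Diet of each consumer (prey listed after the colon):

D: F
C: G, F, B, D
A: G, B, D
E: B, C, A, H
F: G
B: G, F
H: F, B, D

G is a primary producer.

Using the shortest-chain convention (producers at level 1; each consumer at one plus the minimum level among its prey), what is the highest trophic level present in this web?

3

Producers (level 1): G.
Following each consumer down to its lowest-level prey: G → F → D (levels 1 through 3).
All prey of D (F 2) are at level 2 or above, so D is at level 1 + 2 = 3.
Every consumer has at least one prey at level 2 or below, so none exceeds level 3.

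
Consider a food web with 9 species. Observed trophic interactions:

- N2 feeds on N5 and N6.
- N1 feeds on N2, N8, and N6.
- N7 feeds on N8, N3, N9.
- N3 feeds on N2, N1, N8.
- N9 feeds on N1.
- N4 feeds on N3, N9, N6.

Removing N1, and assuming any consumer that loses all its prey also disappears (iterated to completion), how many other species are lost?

Remove N1.
Round 1: N9 (all prey gone) → extinct.
No further losses. Total secondary extinctions: 1.

1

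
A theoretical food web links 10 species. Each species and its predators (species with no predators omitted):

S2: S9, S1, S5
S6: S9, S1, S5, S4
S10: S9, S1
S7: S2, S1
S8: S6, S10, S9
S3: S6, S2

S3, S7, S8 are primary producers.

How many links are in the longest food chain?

2 links

One longest chain: S3 → S6 → S9.
It has 3 species and 2 links.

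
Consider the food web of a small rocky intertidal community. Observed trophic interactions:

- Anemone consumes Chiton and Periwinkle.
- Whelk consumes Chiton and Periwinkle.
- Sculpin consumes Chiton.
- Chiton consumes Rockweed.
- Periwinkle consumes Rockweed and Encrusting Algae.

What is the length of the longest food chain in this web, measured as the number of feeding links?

2 links

One longest chain: Rockweed → Chiton → Sculpin.
It has 3 species and 2 links.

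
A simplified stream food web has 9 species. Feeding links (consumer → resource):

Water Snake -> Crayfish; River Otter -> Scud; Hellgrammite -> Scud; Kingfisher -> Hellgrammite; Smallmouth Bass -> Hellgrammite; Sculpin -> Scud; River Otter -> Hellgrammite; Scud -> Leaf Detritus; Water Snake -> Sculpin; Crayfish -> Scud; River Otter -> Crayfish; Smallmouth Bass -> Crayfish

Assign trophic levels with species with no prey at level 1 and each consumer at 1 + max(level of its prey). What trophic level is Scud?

Leaf Detritus has no prey (basal) → level 1.
Scud eats Leaf Detritus → level 2.

Trophic level 2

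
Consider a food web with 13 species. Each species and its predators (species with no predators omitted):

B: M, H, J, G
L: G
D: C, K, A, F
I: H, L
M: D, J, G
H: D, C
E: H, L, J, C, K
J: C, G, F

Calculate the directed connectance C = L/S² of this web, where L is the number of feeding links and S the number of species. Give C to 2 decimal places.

C = 0.14

The web has S = 13 species and L = 24 feeding links.
C = L / S² = 24 / 169 = 0.1420 ≈ 0.14.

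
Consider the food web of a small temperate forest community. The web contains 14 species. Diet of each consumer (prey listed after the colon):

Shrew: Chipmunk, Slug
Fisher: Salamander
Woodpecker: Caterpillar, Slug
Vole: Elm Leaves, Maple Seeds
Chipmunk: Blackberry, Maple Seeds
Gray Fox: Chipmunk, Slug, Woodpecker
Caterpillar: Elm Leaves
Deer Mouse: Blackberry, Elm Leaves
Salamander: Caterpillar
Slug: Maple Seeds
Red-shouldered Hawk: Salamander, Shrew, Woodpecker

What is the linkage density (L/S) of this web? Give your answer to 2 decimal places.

L/S = 1.43

There are L = 20 links among S = 14 species.
L/S = 20/14 = 1.4286 ≈ 1.43.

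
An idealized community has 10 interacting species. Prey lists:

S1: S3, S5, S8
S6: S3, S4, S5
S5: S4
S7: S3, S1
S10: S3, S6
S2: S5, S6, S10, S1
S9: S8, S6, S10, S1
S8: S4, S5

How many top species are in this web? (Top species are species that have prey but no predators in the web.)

Top species (has prey, but nothing eats it): S7, S2, S9.
Count: 3.

3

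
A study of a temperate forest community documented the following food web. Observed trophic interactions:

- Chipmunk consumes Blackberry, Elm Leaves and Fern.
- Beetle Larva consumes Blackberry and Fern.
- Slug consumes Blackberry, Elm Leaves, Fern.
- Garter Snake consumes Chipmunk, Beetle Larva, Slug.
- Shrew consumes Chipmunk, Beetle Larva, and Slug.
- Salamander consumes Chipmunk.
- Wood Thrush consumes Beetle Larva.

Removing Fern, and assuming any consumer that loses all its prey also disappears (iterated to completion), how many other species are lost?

Remove Fern.
Every predator of it retains at least one other prey: Chipmunk still has Elm Leaves, Blackberry; Beetle Larva still has Blackberry; Slug still has Elm Leaves, Blackberry.
No consumer loses all prey, so no secondary extinctions occur.

0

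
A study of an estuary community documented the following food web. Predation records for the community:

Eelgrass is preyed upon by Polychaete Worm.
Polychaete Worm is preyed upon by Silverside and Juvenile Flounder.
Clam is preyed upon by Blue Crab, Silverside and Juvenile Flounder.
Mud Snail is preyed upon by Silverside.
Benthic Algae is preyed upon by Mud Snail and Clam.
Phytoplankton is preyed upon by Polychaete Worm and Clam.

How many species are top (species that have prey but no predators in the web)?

Top species (has prey, but nothing eats it): Blue Crab, Juvenile Flounder, Silverside.
Count: 3.

3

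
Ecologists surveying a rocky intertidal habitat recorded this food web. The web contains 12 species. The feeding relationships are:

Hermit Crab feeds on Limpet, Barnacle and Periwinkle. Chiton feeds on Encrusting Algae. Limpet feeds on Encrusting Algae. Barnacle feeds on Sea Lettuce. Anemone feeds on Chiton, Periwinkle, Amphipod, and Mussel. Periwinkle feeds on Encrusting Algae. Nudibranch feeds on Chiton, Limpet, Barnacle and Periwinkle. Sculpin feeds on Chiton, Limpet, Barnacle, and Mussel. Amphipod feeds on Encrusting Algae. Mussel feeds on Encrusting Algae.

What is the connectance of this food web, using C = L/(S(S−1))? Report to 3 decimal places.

The web has S = 12 species and L = 21 feeding links.
C = L / (S(S−1)) = 21 / 132 = 0.1591 ≈ 0.159.

C = 0.159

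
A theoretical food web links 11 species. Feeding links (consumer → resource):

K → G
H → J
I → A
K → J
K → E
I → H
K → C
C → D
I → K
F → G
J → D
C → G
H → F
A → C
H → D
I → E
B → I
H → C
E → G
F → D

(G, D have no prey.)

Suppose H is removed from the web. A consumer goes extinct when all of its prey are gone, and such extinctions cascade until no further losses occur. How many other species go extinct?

0

Remove H.
Every predator of it retains at least one other prey: I still has E, K, A.
No consumer loses all prey, so no secondary extinctions occur.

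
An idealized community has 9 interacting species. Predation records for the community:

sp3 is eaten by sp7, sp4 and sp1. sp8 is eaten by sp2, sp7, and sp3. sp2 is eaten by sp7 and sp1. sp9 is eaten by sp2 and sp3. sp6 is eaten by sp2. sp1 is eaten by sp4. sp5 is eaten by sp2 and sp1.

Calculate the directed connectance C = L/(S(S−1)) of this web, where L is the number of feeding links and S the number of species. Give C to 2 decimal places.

C = 0.19

The web has S = 9 species and L = 14 feeding links.
C = L / (S(S−1)) = 14 / 72 = 0.1944 ≈ 0.19.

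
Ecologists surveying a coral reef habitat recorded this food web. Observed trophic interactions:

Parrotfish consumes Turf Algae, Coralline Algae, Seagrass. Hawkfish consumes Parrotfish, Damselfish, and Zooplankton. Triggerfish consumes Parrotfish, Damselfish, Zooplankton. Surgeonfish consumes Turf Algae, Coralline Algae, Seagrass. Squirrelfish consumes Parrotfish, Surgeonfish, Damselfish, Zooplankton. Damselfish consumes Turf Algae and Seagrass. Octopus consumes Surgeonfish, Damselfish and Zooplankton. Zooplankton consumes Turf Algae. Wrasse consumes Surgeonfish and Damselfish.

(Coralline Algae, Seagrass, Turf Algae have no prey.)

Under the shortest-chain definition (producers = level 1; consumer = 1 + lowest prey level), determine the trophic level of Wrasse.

Trophic level 3

Coralline Algae is a producer → level 1.
Surgeonfish eats Coralline Algae → level 2.
Wrasse eats Surgeonfish → level 3.
No prey of Wrasse is below level 2, so 3 is the minimum.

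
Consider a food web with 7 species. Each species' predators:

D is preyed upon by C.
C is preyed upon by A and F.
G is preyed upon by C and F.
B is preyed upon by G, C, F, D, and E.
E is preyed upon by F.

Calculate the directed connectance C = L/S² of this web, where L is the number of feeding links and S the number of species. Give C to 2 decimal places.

C = 0.22

The web has S = 7 species and L = 11 feeding links.
C = L / S² = 11 / 49 = 0.2245 ≈ 0.22.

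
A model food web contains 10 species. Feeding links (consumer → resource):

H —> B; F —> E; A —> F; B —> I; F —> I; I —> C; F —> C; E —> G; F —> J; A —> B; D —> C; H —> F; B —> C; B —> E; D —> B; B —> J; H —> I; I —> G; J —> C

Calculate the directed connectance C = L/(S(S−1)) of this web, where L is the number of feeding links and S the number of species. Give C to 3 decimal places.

C = 0.211

The web has S = 10 species and L = 19 feeding links.
C = L / (S(S−1)) = 19 / 90 = 0.2111 ≈ 0.211.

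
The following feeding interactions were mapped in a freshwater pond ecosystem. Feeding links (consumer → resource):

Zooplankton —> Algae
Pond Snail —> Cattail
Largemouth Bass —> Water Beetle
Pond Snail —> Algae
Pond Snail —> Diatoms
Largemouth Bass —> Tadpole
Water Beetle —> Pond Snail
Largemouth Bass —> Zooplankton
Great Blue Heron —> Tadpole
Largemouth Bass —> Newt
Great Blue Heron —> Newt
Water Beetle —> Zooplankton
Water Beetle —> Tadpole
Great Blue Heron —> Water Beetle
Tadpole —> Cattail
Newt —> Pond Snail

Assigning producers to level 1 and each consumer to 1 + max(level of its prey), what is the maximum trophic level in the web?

4

Producers (level 1): Cattail, Algae, Diatoms.
Cattail → Pond Snail → Water Beetle → Largemouth Bass gives Largemouth Bass level 4.
No species has a prey at level 4, so no species reaches level 5.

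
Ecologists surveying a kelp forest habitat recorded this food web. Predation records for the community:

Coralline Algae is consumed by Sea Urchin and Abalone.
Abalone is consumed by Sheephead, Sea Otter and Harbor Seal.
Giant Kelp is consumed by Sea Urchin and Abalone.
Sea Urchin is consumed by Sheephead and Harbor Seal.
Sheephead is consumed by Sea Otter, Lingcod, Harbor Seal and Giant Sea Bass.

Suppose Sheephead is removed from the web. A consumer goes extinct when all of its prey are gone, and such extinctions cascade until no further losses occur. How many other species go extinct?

2

Remove Sheephead.
Round 1: Giant Sea Bass (all prey gone), Lingcod (all prey gone) → extinct.
No further losses. Total secondary extinctions: 2.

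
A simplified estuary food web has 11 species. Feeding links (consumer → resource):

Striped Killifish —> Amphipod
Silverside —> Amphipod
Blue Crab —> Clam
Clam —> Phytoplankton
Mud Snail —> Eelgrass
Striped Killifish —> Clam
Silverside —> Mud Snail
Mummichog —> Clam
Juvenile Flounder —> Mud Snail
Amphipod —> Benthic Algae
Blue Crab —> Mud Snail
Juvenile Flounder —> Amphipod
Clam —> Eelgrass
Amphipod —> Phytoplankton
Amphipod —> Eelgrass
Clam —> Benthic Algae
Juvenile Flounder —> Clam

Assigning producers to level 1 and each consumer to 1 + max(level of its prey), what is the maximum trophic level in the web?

Producers (level 1): Benthic Algae, Eelgrass, Phytoplankton.
Benthic Algae → Amphipod → Juvenile Flounder gives Juvenile Flounder level 3.
No species has a prey at level 3, so no species reaches level 4.

3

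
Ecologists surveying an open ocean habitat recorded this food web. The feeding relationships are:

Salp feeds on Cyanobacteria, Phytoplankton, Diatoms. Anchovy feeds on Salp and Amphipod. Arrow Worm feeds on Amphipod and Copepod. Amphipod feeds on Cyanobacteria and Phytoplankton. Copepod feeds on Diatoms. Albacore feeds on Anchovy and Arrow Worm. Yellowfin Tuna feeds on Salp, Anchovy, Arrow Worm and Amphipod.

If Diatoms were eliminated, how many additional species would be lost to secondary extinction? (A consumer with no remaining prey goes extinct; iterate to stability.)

1

Remove Diatoms.
Round 1: Copepod (all prey gone) → extinct.
No further losses. Total secondary extinctions: 1.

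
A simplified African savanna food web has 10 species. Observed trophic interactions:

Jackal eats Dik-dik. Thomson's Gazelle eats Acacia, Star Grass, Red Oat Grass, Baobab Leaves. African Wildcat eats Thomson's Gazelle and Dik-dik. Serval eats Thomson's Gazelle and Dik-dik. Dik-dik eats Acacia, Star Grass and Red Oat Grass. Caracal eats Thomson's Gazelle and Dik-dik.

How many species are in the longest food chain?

3 species

One longest chain: Star Grass → Dik-dik → Serval.
It has 3 species and 2 links.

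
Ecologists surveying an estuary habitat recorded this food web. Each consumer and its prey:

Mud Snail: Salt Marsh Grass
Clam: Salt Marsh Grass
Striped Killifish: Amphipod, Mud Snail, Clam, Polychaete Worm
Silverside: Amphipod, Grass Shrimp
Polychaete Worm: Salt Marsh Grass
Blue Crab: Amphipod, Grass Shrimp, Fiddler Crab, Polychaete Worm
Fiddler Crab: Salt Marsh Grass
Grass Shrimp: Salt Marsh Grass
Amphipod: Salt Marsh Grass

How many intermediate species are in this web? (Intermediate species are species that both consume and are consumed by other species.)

6

Intermediate species (has both prey and predators): Amphipod, Grass Shrimp, Fiddler Crab, Mud Snail, Clam, Polychaete Worm.
Count: 6.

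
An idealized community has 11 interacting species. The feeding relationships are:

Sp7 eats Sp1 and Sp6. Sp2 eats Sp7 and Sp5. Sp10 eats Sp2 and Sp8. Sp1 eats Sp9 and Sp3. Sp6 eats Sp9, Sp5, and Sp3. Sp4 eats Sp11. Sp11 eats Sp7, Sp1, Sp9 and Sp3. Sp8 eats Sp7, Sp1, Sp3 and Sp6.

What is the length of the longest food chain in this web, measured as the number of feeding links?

One longest chain: Sp9 → Sp6 → Sp7 → Sp11 → Sp4.
It has 5 species and 4 links.

4 links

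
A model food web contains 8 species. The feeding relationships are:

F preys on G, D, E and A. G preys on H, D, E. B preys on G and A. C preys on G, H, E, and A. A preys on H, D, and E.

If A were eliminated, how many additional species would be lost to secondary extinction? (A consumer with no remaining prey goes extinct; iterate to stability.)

0

Remove A.
Every predator of it retains at least one other prey: B still has G; C still has E, H, G; F still has E, D, G.
No consumer loses all prey, so no secondary extinctions occur.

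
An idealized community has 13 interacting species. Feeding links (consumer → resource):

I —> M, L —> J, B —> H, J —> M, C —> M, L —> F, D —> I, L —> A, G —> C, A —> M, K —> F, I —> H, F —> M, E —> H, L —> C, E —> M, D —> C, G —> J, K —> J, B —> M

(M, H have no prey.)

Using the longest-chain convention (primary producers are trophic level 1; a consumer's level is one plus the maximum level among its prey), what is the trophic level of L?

M is a producer → level 1.
F eats M → level 2.
L eats F (level 2); other prey at levels: C 2, A 2, J 2 → level 3.

Trophic level 3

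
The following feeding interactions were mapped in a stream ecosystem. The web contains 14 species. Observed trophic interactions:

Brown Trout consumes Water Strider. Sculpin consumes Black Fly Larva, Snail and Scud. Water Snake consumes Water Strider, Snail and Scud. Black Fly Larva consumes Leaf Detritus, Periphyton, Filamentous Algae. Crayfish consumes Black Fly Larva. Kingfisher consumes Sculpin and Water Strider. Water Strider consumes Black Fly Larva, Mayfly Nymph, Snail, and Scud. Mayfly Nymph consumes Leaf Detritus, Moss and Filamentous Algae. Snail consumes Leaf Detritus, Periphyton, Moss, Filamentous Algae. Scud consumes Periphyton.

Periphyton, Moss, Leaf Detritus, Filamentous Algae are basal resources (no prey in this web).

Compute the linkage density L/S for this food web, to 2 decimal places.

There are L = 25 links among S = 14 species.
L/S = 25/14 = 1.7857 ≈ 1.79.

L/S = 1.79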